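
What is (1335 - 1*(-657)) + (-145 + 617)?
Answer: 2464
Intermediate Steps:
(1335 - 1*(-657)) + (-145 + 617) = (1335 + 657) + 472 = 1992 + 472 = 2464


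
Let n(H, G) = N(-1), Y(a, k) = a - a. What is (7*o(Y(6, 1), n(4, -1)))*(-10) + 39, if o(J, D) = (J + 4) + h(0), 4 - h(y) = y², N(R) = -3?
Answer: -521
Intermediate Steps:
Y(a, k) = 0
n(H, G) = -3
h(y) = 4 - y²
o(J, D) = 8 + J (o(J, D) = (J + 4) + (4 - 1*0²) = (4 + J) + (4 - 1*0) = (4 + J) + (4 + 0) = (4 + J) + 4 = 8 + J)
(7*o(Y(6, 1), n(4, -1)))*(-10) + 39 = (7*(8 + 0))*(-10) + 39 = (7*8)*(-10) + 39 = 56*(-10) + 39 = -560 + 39 = -521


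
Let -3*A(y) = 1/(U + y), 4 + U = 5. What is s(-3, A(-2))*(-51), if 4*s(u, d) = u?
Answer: 153/4 ≈ 38.250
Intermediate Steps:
U = 1 (U = -4 + 5 = 1)
A(y) = -1/(3*(1 + y))
s(u, d) = u/4
s(-3, A(-2))*(-51) = ((¼)*(-3))*(-51) = -¾*(-51) = 153/4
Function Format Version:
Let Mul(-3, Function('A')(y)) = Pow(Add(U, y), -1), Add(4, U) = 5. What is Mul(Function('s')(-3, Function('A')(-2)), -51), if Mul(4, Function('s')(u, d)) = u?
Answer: Rational(153, 4) ≈ 38.250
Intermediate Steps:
U = 1 (U = Add(-4, 5) = 1)
Function('A')(y) = Mul(Rational(-1, 3), Pow(Add(1, y), -1))
Function('s')(u, d) = Mul(Rational(1, 4), u)
Mul(Function('s')(-3, Function('A')(-2)), -51) = Mul(Mul(Rational(1, 4), -3), -51) = Mul(Rational(-3, 4), -51) = Rational(153, 4)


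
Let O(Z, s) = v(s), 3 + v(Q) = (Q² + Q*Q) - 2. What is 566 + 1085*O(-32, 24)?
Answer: 1245061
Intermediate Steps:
v(Q) = -5 + 2*Q² (v(Q) = -3 + ((Q² + Q*Q) - 2) = -3 + ((Q² + Q²) - 2) = -3 + (2*Q² - 2) = -3 + (-2 + 2*Q²) = -5 + 2*Q²)
O(Z, s) = -5 + 2*s²
566 + 1085*O(-32, 24) = 566 + 1085*(-5 + 2*24²) = 566 + 1085*(-5 + 2*576) = 566 + 1085*(-5 + 1152) = 566 + 1085*1147 = 566 + 1244495 = 1245061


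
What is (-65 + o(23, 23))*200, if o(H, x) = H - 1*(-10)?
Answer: -6400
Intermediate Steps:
o(H, x) = 10 + H (o(H, x) = H + 10 = 10 + H)
(-65 + o(23, 23))*200 = (-65 + (10 + 23))*200 = (-65 + 33)*200 = -32*200 = -6400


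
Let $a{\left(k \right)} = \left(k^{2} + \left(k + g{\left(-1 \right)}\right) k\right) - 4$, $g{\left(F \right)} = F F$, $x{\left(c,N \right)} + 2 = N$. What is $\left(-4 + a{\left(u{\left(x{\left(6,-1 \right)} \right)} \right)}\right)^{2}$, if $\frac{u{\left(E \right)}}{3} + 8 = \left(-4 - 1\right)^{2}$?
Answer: $27510025$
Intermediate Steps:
$x{\left(c,N \right)} = -2 + N$
$g{\left(F \right)} = F^{2}$
$u{\left(E \right)} = 51$ ($u{\left(E \right)} = -24 + 3 \left(-4 - 1\right)^{2} = -24 + 3 \left(-5\right)^{2} = -24 + 3 \cdot 25 = -24 + 75 = 51$)
$a{\left(k \right)} = -4 + k^{2} + k \left(1 + k\right)$ ($a{\left(k \right)} = \left(k^{2} + \left(k + \left(-1\right)^{2}\right) k\right) - 4 = \left(k^{2} + \left(k + 1\right) k\right) - 4 = \left(k^{2} + \left(1 + k\right) k\right) - 4 = \left(k^{2} + k \left(1 + k\right)\right) - 4 = -4 + k^{2} + k \left(1 + k\right)$)
$\left(-4 + a{\left(u{\left(x{\left(6,-1 \right)} \right)} \right)}\right)^{2} = \left(-4 + \left(-4 + 51 + 2 \cdot 51^{2}\right)\right)^{2} = \left(-4 + \left(-4 + 51 + 2 \cdot 2601\right)\right)^{2} = \left(-4 + \left(-4 + 51 + 5202\right)\right)^{2} = \left(-4 + 5249\right)^{2} = 5245^{2} = 27510025$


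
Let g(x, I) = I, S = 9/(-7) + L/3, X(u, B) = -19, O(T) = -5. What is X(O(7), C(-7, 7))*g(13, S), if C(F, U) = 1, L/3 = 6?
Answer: -627/7 ≈ -89.571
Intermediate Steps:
L = 18 (L = 3*6 = 18)
S = 33/7 (S = 9/(-7) + 18/3 = 9*(-⅐) + 18*(⅓) = -9/7 + 6 = 33/7 ≈ 4.7143)
X(O(7), C(-7, 7))*g(13, S) = -19*33/7 = -627/7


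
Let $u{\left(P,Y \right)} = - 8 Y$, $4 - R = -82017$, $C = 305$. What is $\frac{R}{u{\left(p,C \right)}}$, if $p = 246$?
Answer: $- \frac{82021}{2440} \approx -33.615$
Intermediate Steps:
$R = 82021$ ($R = 4 - -82017 = 4 + 82017 = 82021$)
$\frac{R}{u{\left(p,C \right)}} = \frac{82021}{\left(-8\right) 305} = \frac{82021}{-2440} = 82021 \left(- \frac{1}{2440}\right) = - \frac{82021}{2440}$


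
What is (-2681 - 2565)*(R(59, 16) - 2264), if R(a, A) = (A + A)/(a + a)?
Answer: 700655760/59 ≈ 1.1876e+7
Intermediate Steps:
R(a, A) = A/a (R(a, A) = (2*A)/((2*a)) = (2*A)*(1/(2*a)) = A/a)
(-2681 - 2565)*(R(59, 16) - 2264) = (-2681 - 2565)*(16/59 - 2264) = -5246*(16*(1/59) - 2264) = -5246*(16/59 - 2264) = -5246*(-133560/59) = 700655760/59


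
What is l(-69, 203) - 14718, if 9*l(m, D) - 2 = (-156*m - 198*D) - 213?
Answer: -162103/9 ≈ -18011.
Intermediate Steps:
l(m, D) = -211/9 - 22*D - 52*m/3 (l(m, D) = 2/9 + ((-156*m - 198*D) - 213)/9 = 2/9 + ((-198*D - 156*m) - 213)/9 = 2/9 + (-213 - 198*D - 156*m)/9 = 2/9 + (-71/3 - 22*D - 52*m/3) = -211/9 - 22*D - 52*m/3)
l(-69, 203) - 14718 = (-211/9 - 22*203 - 52/3*(-69)) - 14718 = (-211/9 - 4466 + 1196) - 14718 = -29641/9 - 14718 = -162103/9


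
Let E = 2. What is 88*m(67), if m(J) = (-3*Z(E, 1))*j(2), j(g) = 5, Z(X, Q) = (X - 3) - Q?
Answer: 2640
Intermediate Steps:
Z(X, Q) = -3 + X - Q (Z(X, Q) = (-3 + X) - Q = -3 + X - Q)
m(J) = 30 (m(J) = -3*(-3 + 2 - 1*1)*5 = -3*(-3 + 2 - 1)*5 = -3*(-2)*5 = 6*5 = 30)
88*m(67) = 88*30 = 2640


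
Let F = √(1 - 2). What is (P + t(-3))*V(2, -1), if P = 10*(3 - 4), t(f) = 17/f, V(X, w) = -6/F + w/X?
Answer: 47/6 - 94*I ≈ 7.8333 - 94.0*I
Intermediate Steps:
F = I (F = √(-1) = I ≈ 1.0*I)
V(X, w) = 6*I + w/X (V(X, w) = -6*(-I) + w/X = -(-6)*I + w/X = 6*I + w/X)
P = -10 (P = 10*(-1) = -10)
(P + t(-3))*V(2, -1) = (-10 + 17/(-3))*(6*I - 1/2) = (-10 + 17*(-⅓))*(6*I - 1*½) = (-10 - 17/3)*(6*I - ½) = -47*(-½ + 6*I)/3 = 47/6 - 94*I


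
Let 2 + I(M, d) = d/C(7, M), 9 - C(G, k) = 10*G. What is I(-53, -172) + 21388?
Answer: 1304718/61 ≈ 21389.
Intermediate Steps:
C(G, k) = 9 - 10*G
I(M, d) = -2 - d/61 (I(M, d) = -2 + d/(9 - 10*7) = -2 + d/(9 - 70) = -2 + d/(-61) = -2 + d*(-1/61) = -2 - d/61)
I(-53, -172) + 21388 = (-2 - 1/61*(-172)) + 21388 = (-2 + 172/61) + 21388 = 50/61 + 21388 = 1304718/61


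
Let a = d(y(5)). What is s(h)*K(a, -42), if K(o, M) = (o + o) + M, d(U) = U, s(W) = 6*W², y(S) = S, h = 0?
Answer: 0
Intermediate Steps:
a = 5
K(o, M) = M + 2*o (K(o, M) = 2*o + M = M + 2*o)
s(h)*K(a, -42) = (6*0²)*(-42 + 2*5) = (6*0)*(-42 + 10) = 0*(-32) = 0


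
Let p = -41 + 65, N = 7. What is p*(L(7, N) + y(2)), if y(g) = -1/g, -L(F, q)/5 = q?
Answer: -852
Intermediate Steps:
p = 24
L(F, q) = -5*q
p*(L(7, N) + y(2)) = 24*(-5*7 - 1/2) = 24*(-35 - 1*½) = 24*(-35 - ½) = 24*(-71/2) = -852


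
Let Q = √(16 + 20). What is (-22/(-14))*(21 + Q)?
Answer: 297/7 ≈ 42.429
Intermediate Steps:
Q = 6 (Q = √36 = 6)
(-22/(-14))*(21 + Q) = (-22/(-14))*(21 + 6) = -22*(-1/14)*27 = (11/7)*27 = 297/7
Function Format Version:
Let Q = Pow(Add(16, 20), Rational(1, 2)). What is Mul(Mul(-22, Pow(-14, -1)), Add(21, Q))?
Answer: Rational(297, 7) ≈ 42.429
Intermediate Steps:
Q = 6 (Q = Pow(36, Rational(1, 2)) = 6)
Mul(Mul(-22, Pow(-14, -1)), Add(21, Q)) = Mul(Mul(-22, Pow(-14, -1)), Add(21, 6)) = Mul(Mul(-22, Rational(-1, 14)), 27) = Mul(Rational(11, 7), 27) = Rational(297, 7)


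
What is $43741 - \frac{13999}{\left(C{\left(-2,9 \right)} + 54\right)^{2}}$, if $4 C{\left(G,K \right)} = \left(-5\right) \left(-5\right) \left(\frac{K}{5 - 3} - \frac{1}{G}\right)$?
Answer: $\frac{5086023237}{116281} \approx 43739.0$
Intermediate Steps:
$C{\left(G,K \right)} = - \frac{25}{4 G} + \frac{25 K}{8}$ ($C{\left(G,K \right)} = \frac{\left(-5\right) \left(-5\right) \left(\frac{K}{5 - 3} - \frac{1}{G}\right)}{4} = \frac{25 \left(\frac{K}{5 - 3} - \frac{1}{G}\right)}{4} = \frac{25 \left(\frac{K}{2} - \frac{1}{G}\right)}{4} = \frac{- \frac{25}{G} + \frac{25 K}{2}}{4} = - \frac{25}{4 G} + \frac{25 K}{8}$)
$43741 - \frac{13999}{\left(C{\left(-2,9 \right)} + 54\right)^{2}} = 43741 - \frac{13999}{\left(\frac{25 \left(-2 - 18\right)}{8 \left(-2\right)} + 54\right)^{2}} = 43741 - \frac{13999}{\left(\frac{25}{8} \left(- \frac{1}{2}\right) \left(-2 - 18\right) + 54\right)^{2}} = 43741 - \frac{13999}{\left(\frac{25}{8} \left(- \frac{1}{2}\right) \left(-20\right) + 54\right)^{2}} = 43741 - \frac{13999}{\left(\frac{125}{4} + 54\right)^{2}} = 43741 - \frac{13999}{\left(\frac{341}{4}\right)^{2}} = 43741 - \frac{13999}{\frac{116281}{16}} = 43741 - \frac{223984}{116281} = \frac{5086023237}{116281}$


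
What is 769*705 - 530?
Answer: 541615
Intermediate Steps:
769*705 - 530 = 542145 - 530 = 541615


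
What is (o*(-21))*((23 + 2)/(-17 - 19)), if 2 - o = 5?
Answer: -175/4 ≈ -43.750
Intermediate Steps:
o = -3 (o = 2 - 1*5 = 2 - 5 = -3)
(o*(-21))*((23 + 2)/(-17 - 19)) = (-3*(-21))*((23 + 2)/(-17 - 19)) = 63*(25/(-36)) = 63*(25*(-1/36)) = 63*(-25/36) = -175/4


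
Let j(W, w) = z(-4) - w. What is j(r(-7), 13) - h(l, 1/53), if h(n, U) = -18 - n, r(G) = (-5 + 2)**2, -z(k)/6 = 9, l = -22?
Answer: -71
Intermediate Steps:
z(k) = -54 (z(k) = -6*9 = -54)
r(G) = 9 (r(G) = (-3)**2 = 9)
j(W, w) = -54 - w
j(r(-7), 13) - h(l, 1/53) = (-54 - 1*13) - (-18 - 1*(-22)) = (-54 - 13) - (-18 + 22) = -67 - 1*4 = -67 - 4 = -71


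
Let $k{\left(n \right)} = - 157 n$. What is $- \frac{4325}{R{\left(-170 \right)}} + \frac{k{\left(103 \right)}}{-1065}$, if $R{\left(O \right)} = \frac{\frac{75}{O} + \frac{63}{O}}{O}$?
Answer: $- \frac{22185796817}{24495} \approx -9.0573 \cdot 10^{5}$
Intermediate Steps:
$R{\left(O \right)} = \frac{138}{O^{2}}$ ($R{\left(O \right)} = \frac{138 \frac{1}{O}}{O} = \frac{138}{O^{2}}$)
$- \frac{4325}{R{\left(-170 \right)}} + \frac{k{\left(103 \right)}}{-1065} = - \frac{4325}{138 \cdot \frac{1}{28900}} + \frac{\left(-157\right) 103}{-1065} = - \frac{4325}{138 \cdot \frac{1}{28900}} - - \frac{16171}{1065} = - \frac{4325}{\frac{69}{14450}} + \frac{16171}{1065} = \left(-4325\right) \frac{14450}{69} + \frac{16171}{1065} = - \frac{62496250}{69} + \frac{16171}{1065} = - \frac{22185796817}{24495}$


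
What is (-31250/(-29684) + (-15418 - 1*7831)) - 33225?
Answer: -838171483/14842 ≈ -56473.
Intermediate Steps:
(-31250/(-29684) + (-15418 - 1*7831)) - 33225 = (-31250*(-1/29684) + (-15418 - 7831)) - 33225 = (15625/14842 - 23249) - 33225 = -345046033/14842 - 33225 = -838171483/14842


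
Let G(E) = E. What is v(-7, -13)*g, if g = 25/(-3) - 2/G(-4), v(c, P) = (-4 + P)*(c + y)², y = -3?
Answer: 39950/3 ≈ 13317.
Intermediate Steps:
v(c, P) = (-3 + c)²*(-4 + P) (v(c, P) = (-4 + P)*(c - 3)² = (-4 + P)*(-3 + c)² = (-3 + c)²*(-4 + P))
g = -47/6 (g = 25/(-3) - 2/(-4) = 25*(-⅓) - 2*(-¼) = -25/3 + ½ = -47/6 ≈ -7.8333)
v(-7, -13)*g = ((-3 - 7)²*(-4 - 13))*(-47/6) = ((-10)²*(-17))*(-47/6) = (100*(-17))*(-47/6) = -1700*(-47/6) = 39950/3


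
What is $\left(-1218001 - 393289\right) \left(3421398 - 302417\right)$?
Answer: $-5025582895490$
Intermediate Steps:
$\left(-1218001 - 393289\right) \left(3421398 - 302417\right) = \left(-1611290\right) 3118981 = -5025582895490$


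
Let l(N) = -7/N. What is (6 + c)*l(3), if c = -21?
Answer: 35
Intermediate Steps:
(6 + c)*l(3) = (6 - 21)*(-7/3) = -(-105)/3 = -15*(-7/3) = 35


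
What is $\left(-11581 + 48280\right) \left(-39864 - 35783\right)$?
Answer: $-2776169253$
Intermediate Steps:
$\left(-11581 + 48280\right) \left(-39864 - 35783\right) = 36699 \left(-75647\right) = -2776169253$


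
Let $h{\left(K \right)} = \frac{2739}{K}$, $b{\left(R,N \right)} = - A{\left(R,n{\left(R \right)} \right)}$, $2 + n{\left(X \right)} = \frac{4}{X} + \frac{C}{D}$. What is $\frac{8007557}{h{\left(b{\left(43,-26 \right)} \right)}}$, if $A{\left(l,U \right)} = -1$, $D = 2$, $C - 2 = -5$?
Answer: $\frac{8007557}{2739} \approx 2923.5$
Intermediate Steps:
$C = -3$ ($C = 2 - 5 = -3$)
$n{\left(X \right)} = - \frac{7}{2} + \frac{4}{X}$ ($n{\left(X \right)} = -2 + \left(\frac{4}{X} - \frac{3}{2}\right) = -2 - \left(\frac{3}{2} - \frac{4}{X}\right) = - \frac{7}{2} + \frac{4}{X}$)
$b{\left(R,N \right)} = 1$ ($b{\left(R,N \right)} = \left(-1\right) \left(-1\right) = 1$)
$\frac{8007557}{h{\left(b{\left(43,-26 \right)} \right)}} = \frac{8007557}{2739 \cdot 1^{-1}} = \frac{8007557}{2739 \cdot 1} = \frac{8007557}{2739}$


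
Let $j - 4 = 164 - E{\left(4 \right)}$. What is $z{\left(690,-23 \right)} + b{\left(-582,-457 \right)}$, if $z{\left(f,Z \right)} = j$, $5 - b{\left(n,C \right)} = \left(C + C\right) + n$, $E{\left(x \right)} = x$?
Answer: $1665$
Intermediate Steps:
$b{\left(n,C \right)} = 5 - n - 2 C$ ($b{\left(n,C \right)} = 5 - \left(\left(C + C\right) + n\right) = 5 - \left(2 C + n\right) = 5 - \left(n + 2 C\right) = 5 - n - 2 C$)
$j = 164$ ($j = 4 + \left(164 - 4\right) = 4 + 160 = 164$)
$z{\left(f,Z \right)} = 164$
$z{\left(690,-23 \right)} + b{\left(-582,-457 \right)} = 164 - -1501 = 164 + \left(5 + 582 + 914\right) = 164 + 1501 = 1665$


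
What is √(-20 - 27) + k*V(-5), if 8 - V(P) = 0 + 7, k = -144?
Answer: -144 + I*√47 ≈ -144.0 + 6.8557*I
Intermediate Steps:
V(P) = 1 (V(P) = 8 - (0 + 7) = 8 - 1*7 = 8 - 7 = 1)
√(-20 - 27) + k*V(-5) = √(-20 - 27) - 144*1 = √(-47) - 144 = I*√47 - 144 = -144 + I*√47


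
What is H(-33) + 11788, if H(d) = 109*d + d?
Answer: 8158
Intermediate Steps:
H(d) = 110*d
H(-33) + 11788 = 110*(-33) + 11788 = -3630 + 11788 = 8158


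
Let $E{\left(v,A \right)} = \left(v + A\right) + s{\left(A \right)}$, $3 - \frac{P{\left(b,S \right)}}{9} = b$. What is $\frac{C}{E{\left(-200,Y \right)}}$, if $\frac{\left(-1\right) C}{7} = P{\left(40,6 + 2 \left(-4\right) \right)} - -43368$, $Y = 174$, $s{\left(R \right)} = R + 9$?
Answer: $- \frac{301245}{157} \approx -1918.8$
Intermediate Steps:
$s{\left(R \right)} = 9 + R$
$P{\left(b,S \right)} = 27 - 9 b$
$E{\left(v,A \right)} = 9 + v + 2 A$ ($E{\left(v,A \right)} = \left(v + A\right) + \left(9 + A\right) = \left(A + v\right) + \left(9 + A\right) = 9 + v + 2 A$)
$C = -301245$ ($C = - 7 \left(\left(27 - 360\right) - -43368\right) = - 7 \left(\left(27 - 360\right) + 43368\right) = - 7 \left(-333 + 43368\right) = \left(-7\right) 43035 = -301245$)
$\frac{C}{E{\left(-200,Y \right)}} = - \frac{301245}{9 - 200 + 2 \cdot 174} = - \frac{301245}{9 - 200 + 348} = - \frac{301245}{157}$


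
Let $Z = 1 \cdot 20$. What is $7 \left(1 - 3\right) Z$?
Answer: $-280$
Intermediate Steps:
$Z = 20$
$7 \left(1 - 3\right) Z = 7 \left(1 - 3\right) 20 = 7 \left(-2\right) 20 = \left(-14\right) 20 = -280$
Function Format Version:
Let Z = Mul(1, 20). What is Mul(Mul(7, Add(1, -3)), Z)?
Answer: -280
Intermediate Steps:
Z = 20
Mul(Mul(7, Add(1, -3)), Z) = Mul(Mul(7, Add(1, -3)), 20) = Mul(Mul(7, -2), 20) = Mul(-14, 20) = -280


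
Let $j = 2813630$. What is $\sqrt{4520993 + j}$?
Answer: $\sqrt{7334623} \approx 2708.3$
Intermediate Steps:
$\sqrt{4520993 + j} = \sqrt{4520993 + 2813630} = \sqrt{7334623}$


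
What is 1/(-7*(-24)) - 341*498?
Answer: -28529423/168 ≈ -1.6982e+5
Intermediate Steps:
1/(-7*(-24)) - 341*498 = 1/168 - 169818 = -28529423/168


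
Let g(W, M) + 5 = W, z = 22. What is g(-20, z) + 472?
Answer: 447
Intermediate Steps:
g(W, M) = -5 + W
g(-20, z) + 472 = (-5 - 20) + 472 = -25 + 472 = 447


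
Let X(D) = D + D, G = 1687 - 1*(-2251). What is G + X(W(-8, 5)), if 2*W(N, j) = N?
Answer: 3930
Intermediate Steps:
W(N, j) = N/2
G = 3938 (G = 1687 + 2251 = 3938)
X(D) = 2*D
G + X(W(-8, 5)) = 3938 + 2*((½)*(-8)) = 3938 + 2*(-4) = 3938 - 8 = 3930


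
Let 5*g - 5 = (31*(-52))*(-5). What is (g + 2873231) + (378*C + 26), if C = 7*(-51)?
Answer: 2739924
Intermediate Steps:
C = -357
g = 1613 (g = 1 + ((31*(-52))*(-5))/5 = 1 + (-1612*(-5))/5 = 1 + (1/5)*8060 = 1 + 1612 = 1613)
(g + 2873231) + (378*C + 26) = (1613 + 2873231) + (378*(-357) + 26) = 2874844 + (-134946 + 26) = 2874844 - 134920 = 2739924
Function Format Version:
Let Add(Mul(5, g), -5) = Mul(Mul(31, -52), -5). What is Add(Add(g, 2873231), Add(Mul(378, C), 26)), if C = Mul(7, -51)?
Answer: 2739924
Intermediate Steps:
C = -357
g = 1613 (g = Add(1, Mul(Rational(1, 5), Mul(Mul(31, -52), -5))) = Add(1, Mul(Rational(1, 5), Mul(-1612, -5))) = Add(1, Mul(Rational(1, 5), 8060)) = Add(1, 1612) = 1613)
Add(Add(g, 2873231), Add(Mul(378, C), 26)) = Add(Add(1613, 2873231), Add(Mul(378, -357), 26)) = Add(2874844, Add(-134946, 26)) = Add(2874844, -134920) = 2739924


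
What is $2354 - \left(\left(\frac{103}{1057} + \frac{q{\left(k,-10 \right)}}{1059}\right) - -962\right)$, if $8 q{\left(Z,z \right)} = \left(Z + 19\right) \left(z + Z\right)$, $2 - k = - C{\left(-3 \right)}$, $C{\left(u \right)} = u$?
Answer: $\frac{2077427173}{1492484} \approx 1391.9$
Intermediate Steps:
$k = -1$ ($k = 2 - \left(-1\right) \left(-3\right) = 2 - 3 = -1$)
$q{\left(Z,z \right)} = \frac{\left(19 + Z\right) \left(Z + z\right)}{8}$ ($q{\left(Z,z \right)} = \frac{\left(Z + 19\right) \left(z + Z\right)}{8} = \frac{\left(19 + Z\right) \left(Z + z\right)}{8}$)
$2354 - \left(\left(\frac{103}{1057} + \frac{q{\left(k,-10 \right)}}{1059}\right) - -962\right) = 2354 - \left(\left(\frac{103}{1057} + \frac{\frac{\left(-1\right)^{2}}{8} + \frac{19}{8} \left(-1\right) + \frac{19}{8} \left(-10\right) + \frac{1}{8} \left(-1\right) \left(-10\right)}{1059}\right) - -962\right) = 2354 - \left(\left(103 \cdot \frac{1}{1057} + \left(\frac{1}{8} \cdot 1 - \frac{19}{8} - \frac{95}{4} + \frac{5}{4}\right) \frac{1}{1059}\right) + 962\right) = 2354 - \left(\left(\frac{103}{1057} + \left(\frac{1}{8} - \frac{19}{8} - \frac{95}{4} + \frac{5}{4}\right) \frac{1}{1059}\right) + 962\right) = 2354 - \left(\left(\frac{103}{1057} - \frac{33}{1412}\right) + 962\right) = 2354 - \left(\frac{110555}{1492484} + 962\right) = 2354 - \frac{1435880163}{1492484} = \frac{2077427173}{1492484}$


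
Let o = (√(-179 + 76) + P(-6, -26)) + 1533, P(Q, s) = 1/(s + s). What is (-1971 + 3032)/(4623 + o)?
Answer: 17661164092/102471330833 - 2868944*I*√103/102471330833 ≈ 0.17235 - 0.00028414*I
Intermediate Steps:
P(Q, s) = 1/(2*s)
o = 79715/52 + I*√103 (o = (√(-179 + 76) + (½)/(-26)) + 1533 = (√(-103) + (½)*(-1/26)) + 1533 = (I*√103 - 1/52) + 1533 = (-1/52 + I*√103) + 1533 = 79715/52 + I*√103 ≈ 1533.0 + 10.149*I)
(-1971 + 3032)/(4623 + o) = (-1971 + 3032)/(4623 + (79715/52 + I*√103)) = 1061/(320111/52 + I*√103)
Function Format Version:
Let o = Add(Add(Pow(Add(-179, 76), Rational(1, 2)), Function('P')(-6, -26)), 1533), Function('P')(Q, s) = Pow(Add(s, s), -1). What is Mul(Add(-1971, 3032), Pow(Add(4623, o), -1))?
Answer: Add(Rational(17661164092, 102471330833), Mul(Rational(-2868944, 102471330833), I, Pow(103, Rational(1, 2)))) ≈ Add(0.17235, Mul(-0.00028414, I))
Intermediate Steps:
Function('P')(Q, s) = Mul(Rational(1, 2), Pow(s, -1)) (Function('P')(Q, s) = Pow(Mul(2, s), -1) = Mul(Rational(1, 2), Pow(s, -1)))
o = Add(Rational(79715, 52), Mul(I, Pow(103, Rational(1, 2)))) (o = Add(Add(Pow(Add(-179, 76), Rational(1, 2)), Mul(Rational(1, 2), Pow(-26, -1))), 1533) = Add(Add(Pow(-103, Rational(1, 2)), Mul(Rational(1, 2), Rational(-1, 26))), 1533) = Add(Add(Mul(I, Pow(103, Rational(1, 2))), Rational(-1, 52)), 1533) = Add(Add(Rational(-1, 52), Mul(I, Pow(103, Rational(1, 2)))), 1533) = Add(Rational(79715, 52), Mul(I, Pow(103, Rational(1, 2)))) ≈ Add(1533.0, Mul(10.149, I)))
Mul(Add(-1971, 3032), Pow(Add(4623, o), -1)) = Mul(Add(-1971, 3032), Pow(Add(4623, Add(Rational(79715, 52), Mul(I, Pow(103, Rational(1, 2))))), -1)) = Mul(1061, Pow(Add(Rational(320111, 52), Mul(I, Pow(103, Rational(1, 2)))), -1))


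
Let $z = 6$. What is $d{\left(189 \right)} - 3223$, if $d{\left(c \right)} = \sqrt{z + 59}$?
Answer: $-3223 + \sqrt{65} \approx -3214.9$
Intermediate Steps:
$d{\left(c \right)} = \sqrt{65}$ ($d{\left(c \right)} = \sqrt{6 + 59} = \sqrt{65}$)
$d{\left(189 \right)} - 3223 = \sqrt{65} - 3223 = -3223 + \sqrt{65}$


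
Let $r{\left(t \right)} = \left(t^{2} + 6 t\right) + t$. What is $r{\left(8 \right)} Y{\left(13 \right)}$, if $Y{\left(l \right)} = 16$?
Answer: $1920$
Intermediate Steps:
$r{\left(t \right)} = t^{2} + 7 t$
$r{\left(8 \right)} Y{\left(13 \right)} = 8 \left(7 + 8\right) 16 = 8 \cdot 15 \cdot 16 = 120 \cdot 16 = 1920$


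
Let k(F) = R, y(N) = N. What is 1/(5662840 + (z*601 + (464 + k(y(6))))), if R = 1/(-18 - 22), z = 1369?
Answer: 40/259442919 ≈ 1.5418e-7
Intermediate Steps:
R = -1/40 (R = 1/(-40) = -1/40 ≈ -0.025000)
k(F) = -1/40
1/(5662840 + (z*601 + (464 + k(y(6))))) = 1/(5662840 + (1369*601 + (464 - 1/40))) = 1/(5662840 + (822769 + 18559/40)) = 1/(5662840 + 32929319/40) = 1/(259442919/40) = 40/259442919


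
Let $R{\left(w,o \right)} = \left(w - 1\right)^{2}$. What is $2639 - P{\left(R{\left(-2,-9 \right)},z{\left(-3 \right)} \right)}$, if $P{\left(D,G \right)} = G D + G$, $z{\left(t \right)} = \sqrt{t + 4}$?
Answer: $2629$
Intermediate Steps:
$R{\left(w,o \right)} = \left(-1 + w\right)^{2}$
$z{\left(t \right)} = \sqrt{4 + t}$
$P{\left(D,G \right)} = G + D G$ ($P{\left(D,G \right)} = D G + G = G + D G$)
$2639 - P{\left(R{\left(-2,-9 \right)},z{\left(-3 \right)} \right)} = 2639 - \sqrt{4 - 3} \left(1 + \left(-1 - 2\right)^{2}\right) = 2639 - \sqrt{1} \left(1 + \left(-3\right)^{2}\right) = 2639 - 1 \left(1 + 9\right) = 2639 - 1 \cdot 10 = 2639 - 10 = 2629$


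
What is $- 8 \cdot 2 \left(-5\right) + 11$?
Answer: $91$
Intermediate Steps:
$- 8 \cdot 2 \left(-5\right) + 11 = \left(-8\right) \left(-10\right) + 11 = 80 + 11 = 91$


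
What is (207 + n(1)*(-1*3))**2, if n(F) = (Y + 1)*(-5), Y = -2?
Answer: 36864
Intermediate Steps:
n(F) = 5 (n(F) = (-2 + 1)*(-5) = -1*(-5) = 5)
(207 + n(1)*(-1*3))**2 = (207 + 5*(-1*3))**2 = (207 + 5*(-3))**2 = (207 - 15)**2 = 192**2 = 36864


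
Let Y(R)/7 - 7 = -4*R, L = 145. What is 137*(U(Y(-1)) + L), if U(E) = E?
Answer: 30414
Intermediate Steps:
Y(R) = 49 - 28*R (Y(R) = 49 + 7*(-4*R) = 49 - 28*R)
137*(U(Y(-1)) + L) = 137*((49 - 28*(-1)) + 145) = 137*((49 + 28) + 145) = 137*(77 + 145) = 137*222 = 30414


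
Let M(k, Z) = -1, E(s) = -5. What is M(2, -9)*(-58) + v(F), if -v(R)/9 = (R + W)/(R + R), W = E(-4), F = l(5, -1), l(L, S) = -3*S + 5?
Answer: 901/16 ≈ 56.313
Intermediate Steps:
l(L, S) = 5 - 3*S
F = 8 (F = 5 - 3*(-1) = 5 + 3 = 8)
W = -5
v(R) = -9*(-5 + R)/(2*R) (v(R) = -9*(R - 5)/(R + R) = -9*(-5 + R)/(2*R))
M(2, -9)*(-58) + v(F) = -1*(-58) + (9/2)*(5 - 1*8)/8 = 58 + (9/2)*(1/8)*(5 - 8) = 58 + (9/2)*(1/8)*(-3) = 58 - 27/16 = 901/16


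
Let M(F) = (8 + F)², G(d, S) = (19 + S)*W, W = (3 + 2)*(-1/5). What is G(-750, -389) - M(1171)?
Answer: -1389671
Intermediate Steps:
W = -1 (W = 5*(-1*⅕) = 5*(-⅕) = -1)
G(d, S) = -19 - S (G(d, S) = (19 + S)*(-1) = -19 - S)
G(-750, -389) - M(1171) = (-19 - 1*(-389)) - (8 + 1171)² = (-19 + 389) - 1*1179² = 370 - 1*1390041 = 370 - 1390041 = -1389671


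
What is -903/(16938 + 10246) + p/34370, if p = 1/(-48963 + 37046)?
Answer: -184928675027/5567110445680 ≈ -0.033218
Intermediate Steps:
p = -1/11917 (p = 1/(-11917) = -1/11917 ≈ -8.3914e-5)
-903/(16938 + 10246) + p/34370 = -903/(16938 + 10246) - 1/11917/34370 = -903/27184 - 1/11917*1/34370 = -903*1/27184 - 1/409587290 = -903/27184 - 1/409587290 = -184928675027/5567110445680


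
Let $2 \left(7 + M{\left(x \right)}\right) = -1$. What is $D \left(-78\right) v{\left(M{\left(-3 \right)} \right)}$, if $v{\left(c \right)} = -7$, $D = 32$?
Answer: $17472$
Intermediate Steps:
$M{\left(x \right)} = - \frac{15}{2}$ ($M{\left(x \right)} = -7 + \frac{1}{2} \left(-1\right) = -7 - \frac{1}{2} = - \frac{15}{2}$)
$D \left(-78\right) v{\left(M{\left(-3 \right)} \right)} = 32 \left(-78\right) \left(-7\right) = \left(-2496\right) \left(-7\right) = 17472$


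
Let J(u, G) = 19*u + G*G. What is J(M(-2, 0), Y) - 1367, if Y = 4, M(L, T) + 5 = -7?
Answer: -1579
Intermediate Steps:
M(L, T) = -12 (M(L, T) = -5 - 7 = -12)
J(u, G) = G**2 + 19*u (J(u, G) = 19*u + G**2 = G**2 + 19*u)
J(M(-2, 0), Y) - 1367 = (4**2 + 19*(-12)) - 1367 = (16 - 228) - 1367 = -212 - 1367 = -1579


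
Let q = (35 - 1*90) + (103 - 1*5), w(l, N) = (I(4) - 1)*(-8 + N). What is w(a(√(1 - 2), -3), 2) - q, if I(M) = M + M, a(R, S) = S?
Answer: -85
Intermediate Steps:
I(M) = 2*M
w(l, N) = -56 + 7*N (w(l, N) = (2*4 - 1)*(-8 + N) = (8 - 1)*(-8 + N) = 7*(-8 + N) = -56 + 7*N)
q = 43 (q = (35 - 90) + (103 - 5) = -55 + 98 = 43)
w(a(√(1 - 2), -3), 2) - q = (-56 + 7*2) - 1*43 = (-56 + 14) - 43 = -42 - 43 = -85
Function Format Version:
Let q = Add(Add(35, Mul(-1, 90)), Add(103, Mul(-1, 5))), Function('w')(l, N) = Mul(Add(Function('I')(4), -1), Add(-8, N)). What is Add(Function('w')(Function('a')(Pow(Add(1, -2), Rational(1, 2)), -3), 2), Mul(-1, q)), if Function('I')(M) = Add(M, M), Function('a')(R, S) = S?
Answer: -85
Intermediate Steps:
Function('I')(M) = Mul(2, M)
Function('w')(l, N) = Add(-56, Mul(7, N)) (Function('w')(l, N) = Mul(Add(Mul(2, 4), -1), Add(-8, N)) = Mul(Add(8, -1), Add(-8, N)) = Mul(7, Add(-8, N)) = Add(-56, Mul(7, N)))
q = 43 (q = Add(Add(35, -90), Add(103, -5)) = Add(-55, 98) = 43)
Add(Function('w')(Function('a')(Pow(Add(1, -2), Rational(1, 2)), -3), 2), Mul(-1, q)) = Add(Add(-56, Mul(7, 2)), Mul(-1, 43)) = Add(Add(-56, 14), -43) = Add(-42, -43) = -85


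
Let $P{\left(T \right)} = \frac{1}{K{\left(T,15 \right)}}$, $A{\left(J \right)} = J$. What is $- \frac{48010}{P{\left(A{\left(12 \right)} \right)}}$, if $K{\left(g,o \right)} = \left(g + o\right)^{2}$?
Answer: $-34999290$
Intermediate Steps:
$P{\left(T \right)} = \frac{1}{\left(15 + T\right)^{2}}$ ($P{\left(T \right)} = \frac{1}{\left(T + 15\right)^{2}} = \frac{1}{\left(15 + T\right)^{2}}$)
$- \frac{48010}{P{\left(A{\left(12 \right)} \right)}} = - \frac{48010}{\frac{1}{\left(15 + 12\right)^{2}}} = - \frac{48010}{\frac{1}{729}} = - 48010 \frac{1}{\frac{1}{729}} = \left(-48010\right) 729 = -34999290$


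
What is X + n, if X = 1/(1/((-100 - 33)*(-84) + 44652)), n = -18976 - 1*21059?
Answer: 15789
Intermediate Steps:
n = -40035 (n = -18976 - 21059 = -40035)
X = 55824 (X = 1/(1/(-133*(-84) + 44652)) = 1/(1/(11172 + 44652)) = 1/(1/55824) = 55824)
X + n = 55824 - 40035 = 15789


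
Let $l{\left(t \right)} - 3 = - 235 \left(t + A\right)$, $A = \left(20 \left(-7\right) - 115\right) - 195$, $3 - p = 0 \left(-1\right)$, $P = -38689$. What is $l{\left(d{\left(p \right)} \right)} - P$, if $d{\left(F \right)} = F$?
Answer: $143737$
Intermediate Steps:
$p = 3$ ($p = 3 - 0 \left(-1\right) = 3 - 0 = 3 + 0 = 3$)
$A = -450$ ($A = \left(-140 - 115\right) - 195 = -255 - 195 = -450$)
$l{\left(t \right)} = 105753 - 235 t$ ($l{\left(t \right)} = 3 - 235 \left(t - 450\right) = 3 - 235 \left(-450 + t\right) = 3 - \left(-105750 + 235 t\right) = 105753 - 235 t$)
$l{\left(d{\left(p \right)} \right)} - P = \left(105753 - 705\right) - -38689 = \left(105753 - 705\right) + 38689 = 105048 + 38689 = 143737$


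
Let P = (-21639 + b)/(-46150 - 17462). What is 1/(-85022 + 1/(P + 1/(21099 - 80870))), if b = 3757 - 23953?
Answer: -833485391/70863327529318 ≈ -1.1762e-5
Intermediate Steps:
b = -20196
P = 13945/21204 (P = (-21639 - 20196)/(-46150 - 17462) = -41835/(-63612) = -41835*(-1/63612) = 13945/21204 ≈ 0.65766)
1/(-85022 + 1/(P + 1/(21099 - 80870))) = 1/(-85022 + 1/(13945/21204 + 1/(21099 - 80870))) = 1/(-85022 + 1/(13945/21204 + 1/(-59771))) = 1/(-85022 + 1/(13945/21204 - 1/59771)) = 1/(-85022 + 1/(833485391/1267384284)) = 1/(-85022 + 1267384284/833485391) = 1/(-70863327529318/833485391) = -833485391/70863327529318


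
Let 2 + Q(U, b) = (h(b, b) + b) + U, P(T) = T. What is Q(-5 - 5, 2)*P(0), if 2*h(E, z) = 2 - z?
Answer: 0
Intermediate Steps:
h(E, z) = 1 - z/2 (h(E, z) = (2 - z)/2 = 1 - z/2)
Q(U, b) = -1 + U + b/2 (Q(U, b) = -2 + (((1 - b/2) + b) + U) = -2 + ((1 + b/2) + U) = -2 + (1 + U + b/2) = -1 + U + b/2)
Q(-5 - 5, 2)*P(0) = (-1 + (-5 - 5) + (½)*2)*0 = (-1 - 10 + 1)*0 = -10*0 = 0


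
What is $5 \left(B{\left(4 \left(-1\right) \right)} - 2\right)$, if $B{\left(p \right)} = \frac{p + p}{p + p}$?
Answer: $-5$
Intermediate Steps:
$B{\left(p \right)} = 1$ ($B{\left(p \right)} = \frac{2 p}{2 p} = 2 p \frac{1}{2 p} = 1$)
$5 \left(B{\left(4 \left(-1\right) \right)} - 2\right) = 5 \left(1 - 2\right) = 5 \left(-1\right) = -5$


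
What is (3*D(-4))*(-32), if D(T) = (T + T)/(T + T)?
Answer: -96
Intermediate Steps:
D(T) = 1 (D(T) = (2*T)/((2*T)) = (2*T)*(1/(2*T)) = 1)
(3*D(-4))*(-32) = (3*1)*(-32) = 3*(-32) = -96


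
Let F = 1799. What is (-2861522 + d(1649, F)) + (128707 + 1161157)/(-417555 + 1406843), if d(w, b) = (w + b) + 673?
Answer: -353348903828/123661 ≈ -2.8574e+6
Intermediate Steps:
d(w, b) = 673 + b + w (d(w, b) = (b + w) + 673 = 673 + b + w)
(-2861522 + d(1649, F)) + (128707 + 1161157)/(-417555 + 1406843) = (-2861522 + (673 + 1799 + 1649)) + (128707 + 1161157)/(-417555 + 1406843) = (-2861522 + 4121) + 1289864/989288 = -2857401 + 1289864*(1/989288) = -2857401 + 161233/123661 = -353348903828/123661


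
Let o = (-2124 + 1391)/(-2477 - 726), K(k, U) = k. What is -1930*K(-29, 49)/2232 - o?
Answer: 88817927/3574548 ≈ 24.847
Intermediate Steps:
o = 733/3203 (o = -733/(-3203) = -733*(-1/3203) = 733/3203 ≈ 0.22885)
-1930*K(-29, 49)/2232 - o = -1930/(-24*(-93)/(-29)) - 1*733/3203 = -1930/(2232*(-1/29)) - 733/3203 = -1930/(-2232/29) - 733/3203 = -1930*(-29/2232) - 733/3203 = 27985/1116 - 733/3203 = 88817927/3574548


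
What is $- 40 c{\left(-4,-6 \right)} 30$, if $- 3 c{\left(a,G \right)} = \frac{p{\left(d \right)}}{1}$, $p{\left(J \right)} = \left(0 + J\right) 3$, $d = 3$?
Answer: $3600$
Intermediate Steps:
$p{\left(J \right)} = 3 J$ ($p{\left(J \right)} = J 3 = 3 J$)
$c{\left(a,G \right)} = -3$ ($c{\left(a,G \right)} = - \frac{3 \cdot 3 \cdot 1^{-1}}{3} = - \frac{9 \cdot 1}{3} = \left(- \frac{1}{3}\right) 9 = -3$)
$- 40 c{\left(-4,-6 \right)} 30 = \left(-40\right) \left(-3\right) 30 = 120 \cdot 30 = 3600$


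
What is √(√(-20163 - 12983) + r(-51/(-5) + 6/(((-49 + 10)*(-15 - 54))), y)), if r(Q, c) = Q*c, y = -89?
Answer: √(-18264592905 + 20115225*I*√33146)/4485 ≈ 3.006 + 30.283*I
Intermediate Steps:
√(√(-20163 - 12983) + r(-51/(-5) + 6/(((-49 + 10)*(-15 - 54))), y)) = √(√(-20163 - 12983) + (-51/(-5) + 6/(((-49 + 10)*(-15 - 54))))*(-89)) = √(√(-33146) + (-51*(-⅕) + 6/((-39*(-69))))*(-89)) = √(I*√33146 + (51/5 + 6/2691)*(-89)) = √(I*√33146 + (51/5 + 6*(1/2691))*(-89)) = √(I*√33146 + (51/5 + 2/897)*(-89)) = √(I*√33146 + (45757/4485)*(-89)) = √(I*√33146 - 4072373/4485) = √(-4072373/4485 + I*√33146)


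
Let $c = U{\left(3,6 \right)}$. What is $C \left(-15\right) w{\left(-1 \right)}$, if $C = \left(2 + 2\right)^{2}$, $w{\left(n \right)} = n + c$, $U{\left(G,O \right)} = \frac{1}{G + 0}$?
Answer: $160$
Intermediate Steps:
$U{\left(G,O \right)} = \frac{1}{G}$
$c = \frac{1}{3} \approx 0.33333$
$w{\left(n \right)} = \frac{1}{3} + n$ ($w{\left(n \right)} = n + \frac{1}{3} = \frac{1}{3} + n$)
$C = 16$ ($C = 4^{2} = 16$)
$C \left(-15\right) w{\left(-1 \right)} = 16 \left(-15\right) \left(\frac{1}{3} - 1\right) = \left(-240\right) \left(- \frac{2}{3}\right) = 160$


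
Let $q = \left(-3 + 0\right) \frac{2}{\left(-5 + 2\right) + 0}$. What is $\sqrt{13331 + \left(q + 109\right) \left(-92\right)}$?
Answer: $\sqrt{3119} \approx 55.848$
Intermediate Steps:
$q = 2$ ($q = - 3 \frac{2}{-3 + 0} = - 3 \frac{2}{-3} = - 3 \cdot 2 \left(- \frac{1}{3}\right) = \left(-3\right) \left(- \frac{2}{3}\right) = 2$)
$\sqrt{13331 + \left(q + 109\right) \left(-92\right)} = \sqrt{13331 + \left(2 + 109\right) \left(-92\right)} = \sqrt{13331 + 111 \left(-92\right)} = \sqrt{13331 - 10212} = \sqrt{3119}$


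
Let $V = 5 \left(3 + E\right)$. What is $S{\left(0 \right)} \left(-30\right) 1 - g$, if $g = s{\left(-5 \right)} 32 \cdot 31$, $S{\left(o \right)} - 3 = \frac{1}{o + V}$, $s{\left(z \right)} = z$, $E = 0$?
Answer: $4868$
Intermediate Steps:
$V = 15$ ($V = 5 \left(3 + 0\right) = 5 \cdot 3 = 15$)
$S{\left(o \right)} = 3 + \frac{1}{15 + o}$ ($S{\left(o \right)} = 3 + \frac{1}{o + 15} = 3 + \frac{1}{15 + o}$)
$g = -4960$ ($g = \left(-5\right) 32 \cdot 31 = \left(-160\right) 31 = -4960$)
$S{\left(0 \right)} \left(-30\right) 1 - g = \frac{46 + 3 \cdot 0}{15 + 0} \left(-30\right) 1 - -4960 = \frac{46 + 0}{15} \left(-30\right) 1 + 4960 = \frac{1}{15} \cdot 46 \left(-30\right) 1 + 4960 = \frac{46}{15} \left(-30\right) 1 + 4960 = \left(-92\right) 1 + 4960 = -92 + 4960 = 4868$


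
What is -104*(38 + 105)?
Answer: -14872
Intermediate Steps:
-104*(38 + 105) = -104*143 = -14872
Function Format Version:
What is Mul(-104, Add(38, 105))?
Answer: -14872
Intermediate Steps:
Mul(-104, Add(38, 105)) = Mul(-104, 143) = -14872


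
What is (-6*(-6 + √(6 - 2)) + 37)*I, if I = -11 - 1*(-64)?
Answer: 3233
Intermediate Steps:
I = 53 (I = -11 + 64 = 53)
(-6*(-6 + √(6 - 2)) + 37)*I = (-6*(-6 + √(6 - 2)) + 37)*53 = (-6*(-6 + √4) + 37)*53 = (-6*(-6 + 2) + 37)*53 = (-6*(-4) + 37)*53 = (24 + 37)*53 = 61*53 = 3233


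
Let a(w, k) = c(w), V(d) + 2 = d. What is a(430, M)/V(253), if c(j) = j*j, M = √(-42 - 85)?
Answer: 184900/251 ≈ 736.65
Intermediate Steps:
V(d) = -2 + d
M = I*√127 (M = √(-127) = I*√127 ≈ 11.269*I)
c(j) = j²
a(w, k) = w²
a(430, M)/V(253) = 430²/(-2 + 253) = 184900/251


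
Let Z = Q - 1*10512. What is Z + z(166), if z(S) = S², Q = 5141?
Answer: 22185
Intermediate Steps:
Z = -5371 (Z = 5141 - 1*10512 = 5141 - 10512 = -5371)
Z + z(166) = -5371 + 166² = -5371 + 27556 = 22185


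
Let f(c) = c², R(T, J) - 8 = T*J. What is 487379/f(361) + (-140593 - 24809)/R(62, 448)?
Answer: -4007007953/1810419332 ≈ -2.2133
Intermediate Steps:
R(T, J) = 8 + J*T (R(T, J) = 8 + T*J = 8 + J*T)
487379/f(361) + (-140593 - 24809)/R(62, 448) = 487379/(361²) + (-140593 - 24809)/(8 + 448*62) = 487379/130321 - 165402/(8 + 27776) = 487379*(1/130321) - 165402/27784 = 487379/130321 - 165402*1/27784 = 487379/130321 - 82701/13892 = -4007007953/1810419332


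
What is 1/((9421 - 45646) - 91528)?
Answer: -1/127753 ≈ -7.8276e-6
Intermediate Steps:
1/((9421 - 45646) - 91528) = 1/(-36225 - 91528) = 1/(-127753) = -1/127753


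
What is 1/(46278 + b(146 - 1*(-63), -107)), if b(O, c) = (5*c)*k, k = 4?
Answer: 1/44138 ≈ 2.2656e-5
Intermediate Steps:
b(O, c) = 20*c (b(O, c) = (5*c)*4 = 20*c)
1/(46278 + b(146 - 1*(-63), -107)) = 1/(46278 + 20*(-107)) = 1/(46278 - 2140) = 1/44138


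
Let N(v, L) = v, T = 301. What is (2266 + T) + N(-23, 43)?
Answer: 2544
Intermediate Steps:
(2266 + T) + N(-23, 43) = (2266 + 301) - 23 = 2567 - 23 = 2544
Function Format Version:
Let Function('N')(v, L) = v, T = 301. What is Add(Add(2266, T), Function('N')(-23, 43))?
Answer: 2544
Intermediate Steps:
Add(Add(2266, T), Function('N')(-23, 43)) = Add(Add(2266, 301), -23) = Add(2567, -23) = 2544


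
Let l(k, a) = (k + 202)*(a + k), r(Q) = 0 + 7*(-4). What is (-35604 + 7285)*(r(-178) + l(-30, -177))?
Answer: 1009062608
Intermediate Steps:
r(Q) = -28 (r(Q) = 0 - 28 = -28)
l(k, a) = (202 + k)*(a + k)
(-35604 + 7285)*(r(-178) + l(-30, -177)) = (-35604 + 7285)*(-28 + ((-30)² + 202*(-177) + 202*(-30) - 177*(-30))) = -28319*(-28 + (900 - 35754 - 6060 + 5310)) = -28319*(-28 - 35604) = -28319*(-35632) = 1009062608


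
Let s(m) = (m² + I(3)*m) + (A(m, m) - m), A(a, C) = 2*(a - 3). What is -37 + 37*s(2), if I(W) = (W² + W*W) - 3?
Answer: 1073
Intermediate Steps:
A(a, C) = -6 + 2*a (A(a, C) = 2*(-3 + a) = -6 + 2*a)
I(W) = -3 + 2*W² (I(W) = (W² + W²) - 3 = 2*W² - 3 = -3 + 2*W²)
s(m) = -6 + m² + 16*m (s(m) = (m² + (-3 + 2*3²)*m) + ((-6 + 2*m) - m) = (m² + (-3 + 2*9)*m) + (-6 + m) = (m² + (-3 + 18)*m) + (-6 + m) = (m² + 15*m) + (-6 + m) = -6 + m² + 16*m)
-37 + 37*s(2) = -37 + 37*(-6 + 2² + 16*2) = -37 + 37*(-6 + 4 + 32) = -37 + 37*30 = -37 + 1110 = 1073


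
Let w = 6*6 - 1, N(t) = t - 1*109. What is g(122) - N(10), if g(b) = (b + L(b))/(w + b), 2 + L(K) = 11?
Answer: 15674/157 ≈ 99.834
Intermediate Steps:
N(t) = -109 + t (N(t) = t - 109 = -109 + t)
L(K) = 9 (L(K) = -2 + 11 = 9)
w = 35 (w = 36 - 1 = 35)
g(b) = (9 + b)/(35 + b) (g(b) = (b + 9)/(35 + b) = (9 + b)/(35 + b))
g(122) - N(10) = (9 + 122)/(35 + 122) - (-109 + 10) = 131/157 - 1*(-99) = (1/157)*131 + 99 = 131/157 + 99 = 15674/157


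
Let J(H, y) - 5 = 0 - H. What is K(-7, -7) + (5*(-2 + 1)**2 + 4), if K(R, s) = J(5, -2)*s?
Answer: 9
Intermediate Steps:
J(H, y) = 5 - H (J(H, y) = 5 + (0 - H) = 5 - H)
K(R, s) = 0 (K(R, s) = (5 - 1*5)*s = (5 - 5)*s = 0*s = 0)
K(-7, -7) + (5*(-2 + 1)**2 + 4) = 0 + (5*(-2 + 1)**2 + 4) = 0 + (5*(-1)**2 + 4) = 0 + (5*1 + 4) = 0 + (5 + 4) = 0 + 9 = 9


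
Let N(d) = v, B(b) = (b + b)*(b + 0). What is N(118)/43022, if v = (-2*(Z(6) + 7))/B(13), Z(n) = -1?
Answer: -3/3635359 ≈ -8.2523e-7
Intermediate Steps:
B(b) = 2*b**2 (B(b) = (2*b)*b = 2*b**2)
v = -6/169 (v = (-2*(-1 + 7))/((2*13**2)) = (-2*6)/((2*169)) = -12/338 = -12*1/338 = -6/169 ≈ -0.035503)
N(d) = -6/169
N(118)/43022 = -6/169/43022 = -6/169*1/43022 = -3/3635359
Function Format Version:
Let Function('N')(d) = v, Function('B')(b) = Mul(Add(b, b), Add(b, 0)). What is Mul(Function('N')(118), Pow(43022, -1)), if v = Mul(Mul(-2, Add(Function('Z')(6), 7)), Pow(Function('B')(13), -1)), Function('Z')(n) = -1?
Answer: Rational(-3, 3635359) ≈ -8.2523e-7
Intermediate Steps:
Function('B')(b) = Mul(2, Pow(b, 2)) (Function('B')(b) = Mul(Mul(2, b), b) = Mul(2, Pow(b, 2)))
v = Rational(-6, 169) (v = Mul(Mul(-2, Add(-1, 7)), Pow(Mul(2, Pow(13, 2)), -1)) = Mul(Mul(-2, 6), Pow(Mul(2, 169), -1)) = Mul(-12, Pow(338, -1)) = Mul(-12, Rational(1, 338)) = Rational(-6, 169) ≈ -0.035503)
Function('N')(d) = Rational(-6, 169)
Mul(Function('N')(118), Pow(43022, -1)) = Mul(Rational(-6, 169), Pow(43022, -1)) = Mul(Rational(-6, 169), Rational(1, 43022)) = Rational(-3, 3635359)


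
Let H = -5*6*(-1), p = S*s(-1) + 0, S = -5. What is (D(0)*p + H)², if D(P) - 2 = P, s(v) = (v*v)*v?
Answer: 1600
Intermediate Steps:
s(v) = v³ (s(v) = v²*v = v³)
D(P) = 2 + P
p = 5 (p = -5*(-1)³ + 0 = -5*(-1) + 0 = 5 + 0 = 5)
H = 30 (H = -30*(-1) = 30)
(D(0)*p + H)² = ((2 + 0)*5 + 30)² = (2*5 + 30)² = (10 + 30)² = 40² = 1600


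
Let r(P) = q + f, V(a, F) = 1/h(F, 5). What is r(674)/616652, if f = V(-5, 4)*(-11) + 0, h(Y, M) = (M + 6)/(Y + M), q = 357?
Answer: 87/154163 ≈ 0.00056434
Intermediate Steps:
h(Y, M) = (6 + M)/(M + Y)
V(a, F) = 5/11 + F/11 (V(a, F) = 1/((6 + 5)/(5 + F)) = 1/(11/(5 + F)) = 5/11 + F/11)
f = -9 (f = (5/11 + (1/11)*4)*(-11) + 0 = (5/11 + 4/11)*(-11) + 0 = (9/11)*(-11) + 0 = -9 + 0 = -9)
r(P) = 348 (r(P) = 357 - 9 = 348)
r(674)/616652 = 348/616652 = 348*(1/616652) = 87/154163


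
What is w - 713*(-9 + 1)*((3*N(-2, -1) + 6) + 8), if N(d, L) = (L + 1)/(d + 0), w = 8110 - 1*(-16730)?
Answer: 104696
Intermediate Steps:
w = 24840 (w = 8110 + 16730 = 24840)
N(d, L) = (1 + L)/d
w - 713*(-9 + 1)*((3*N(-2, -1) + 6) + 8) = 24840 - 713*(-9 + 1)*((3*((1 - 1)/(-2)) + 6) + 8) = 24840 - (-5704)*((3*(-½*0) + 6) + 8) = 24840 - (-5704)*((3*0 + 6) + 8) = 24840 - (-5704)*((0 + 6) + 8) = 24840 - (-5704)*(6 + 8) = 24840 - (-5704)*14 = 24840 - 713*(-112) = 24840 + 79856 = 104696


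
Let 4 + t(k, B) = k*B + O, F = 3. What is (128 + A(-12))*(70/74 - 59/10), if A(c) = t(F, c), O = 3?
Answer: -166803/370 ≈ -450.82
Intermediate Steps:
t(k, B) = -1 + B*k (t(k, B) = -4 + (k*B + 3) = -4 + (B*k + 3) = -4 + (3 + B*k) = -1 + B*k)
A(c) = -1 + 3*c (A(c) = -1 + c*3 = -1 + 3*c)
(128 + A(-12))*(70/74 - 59/10) = (128 + (-1 + 3*(-12)))*(70/74 - 59/10) = (128 + (-1 - 36))*(70*(1/74) - 59*1/10) = (128 - 37)*(35/37 - 59/10) = 91*(-1833/370) = -166803/370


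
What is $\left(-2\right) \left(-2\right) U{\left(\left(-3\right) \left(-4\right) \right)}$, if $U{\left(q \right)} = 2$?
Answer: $8$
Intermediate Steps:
$\left(-2\right) \left(-2\right) U{\left(\left(-3\right) \left(-4\right) \right)} = \left(-2\right) \left(-2\right) 2 = 4 \cdot 2 = 8$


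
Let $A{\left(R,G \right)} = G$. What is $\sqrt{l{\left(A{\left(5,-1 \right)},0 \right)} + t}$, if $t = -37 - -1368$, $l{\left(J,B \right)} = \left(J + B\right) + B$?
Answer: $\sqrt{1330} \approx 36.469$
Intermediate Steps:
$l{\left(J,B \right)} = J + 2 B$ ($l{\left(J,B \right)} = \left(B + J\right) + B = J + 2 B$)
$t = 1331$ ($t = -37 + 1368 = 1331$)
$\sqrt{l{\left(A{\left(5,-1 \right)},0 \right)} + t} = \sqrt{\left(-1 + 2 \cdot 0\right) + 1331} = \sqrt{\left(-1 + 0\right) + 1331} = \sqrt{-1 + 1331} = \sqrt{1330}$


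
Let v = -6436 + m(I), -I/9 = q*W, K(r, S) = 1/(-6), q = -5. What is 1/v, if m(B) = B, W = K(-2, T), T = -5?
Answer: -2/12887 ≈ -0.00015520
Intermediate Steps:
K(r, S) = -⅙ (K(r, S) = 1*(-⅙) = -⅙)
W = -⅙ ≈ -0.16667
I = -15/2 (I = -(-45)*(-1)/6 = -9*⅚ = -15/2 ≈ -7.5000)
v = -12887/2 (v = -6436 - 15/2 = -12887/2 ≈ -6443.5)
1/v = 1/(-12887/2) = -2/12887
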